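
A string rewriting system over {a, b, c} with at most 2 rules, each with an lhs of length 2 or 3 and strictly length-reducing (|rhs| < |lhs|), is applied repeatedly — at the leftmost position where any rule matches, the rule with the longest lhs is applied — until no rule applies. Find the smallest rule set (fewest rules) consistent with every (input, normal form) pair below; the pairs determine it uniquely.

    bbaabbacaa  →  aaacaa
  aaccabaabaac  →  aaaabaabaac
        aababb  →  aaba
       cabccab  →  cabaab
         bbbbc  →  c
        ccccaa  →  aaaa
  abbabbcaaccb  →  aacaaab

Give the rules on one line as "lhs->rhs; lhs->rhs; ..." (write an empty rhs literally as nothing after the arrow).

  | bbaabbacaa => aabbacaa => aaacaa
  | aaccabaabaac => aaaabaabaac
  | aababb => aaba
  | cabccab => cabaab

bb->; cc->a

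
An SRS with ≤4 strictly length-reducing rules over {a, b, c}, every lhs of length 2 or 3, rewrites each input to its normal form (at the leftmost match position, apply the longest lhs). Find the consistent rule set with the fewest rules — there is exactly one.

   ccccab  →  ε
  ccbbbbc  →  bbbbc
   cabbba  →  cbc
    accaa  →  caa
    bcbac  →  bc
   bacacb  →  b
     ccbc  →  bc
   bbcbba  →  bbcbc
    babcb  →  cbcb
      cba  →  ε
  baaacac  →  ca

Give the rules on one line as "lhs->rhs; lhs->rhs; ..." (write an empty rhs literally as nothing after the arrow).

ab->; ac->; ba->c; cc->

  | ccccab => ccab => ab => ε
  | ccbbbbc => bbbbc
  | cabbba => cbba => cbc
  | accaa => caa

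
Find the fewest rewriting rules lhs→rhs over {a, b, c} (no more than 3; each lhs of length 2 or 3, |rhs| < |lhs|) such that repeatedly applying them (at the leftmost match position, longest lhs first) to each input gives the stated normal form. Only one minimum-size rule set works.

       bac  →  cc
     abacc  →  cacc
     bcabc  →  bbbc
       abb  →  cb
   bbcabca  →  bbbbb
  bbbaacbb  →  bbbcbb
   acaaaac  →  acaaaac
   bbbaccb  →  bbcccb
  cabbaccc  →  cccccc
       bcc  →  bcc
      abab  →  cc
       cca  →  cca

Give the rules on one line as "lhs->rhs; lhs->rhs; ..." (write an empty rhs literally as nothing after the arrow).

ab->c; ba->c; bca->bb

  | bac => cc
  | abacc => cacc
  | bcabc => bbbc
  | abb => cb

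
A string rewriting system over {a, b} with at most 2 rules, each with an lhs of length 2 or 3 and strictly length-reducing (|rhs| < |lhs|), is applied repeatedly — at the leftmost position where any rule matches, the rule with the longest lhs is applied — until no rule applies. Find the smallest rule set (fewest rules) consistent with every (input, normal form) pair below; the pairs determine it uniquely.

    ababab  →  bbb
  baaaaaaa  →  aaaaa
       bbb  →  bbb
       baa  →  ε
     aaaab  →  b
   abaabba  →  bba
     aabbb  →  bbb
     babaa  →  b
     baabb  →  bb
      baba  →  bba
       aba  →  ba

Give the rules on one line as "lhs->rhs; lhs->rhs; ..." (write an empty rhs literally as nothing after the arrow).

  | ababab => babab => bbab => bbb
  | baaaaaaa => aaaaa
  | bbb
  | baa => ε

ab->b; baa->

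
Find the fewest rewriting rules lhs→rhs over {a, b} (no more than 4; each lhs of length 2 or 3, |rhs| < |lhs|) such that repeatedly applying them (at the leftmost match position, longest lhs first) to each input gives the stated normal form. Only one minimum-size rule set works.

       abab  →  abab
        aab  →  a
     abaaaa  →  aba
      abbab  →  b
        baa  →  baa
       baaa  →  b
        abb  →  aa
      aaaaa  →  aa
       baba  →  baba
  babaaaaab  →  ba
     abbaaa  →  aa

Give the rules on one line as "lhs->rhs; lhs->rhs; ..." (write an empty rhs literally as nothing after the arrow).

aaa->; aab->bb; bb->a; bbb->

  | abab
  | aab => bb => a
  | abaaaa => aba
  | abbab => aaab => b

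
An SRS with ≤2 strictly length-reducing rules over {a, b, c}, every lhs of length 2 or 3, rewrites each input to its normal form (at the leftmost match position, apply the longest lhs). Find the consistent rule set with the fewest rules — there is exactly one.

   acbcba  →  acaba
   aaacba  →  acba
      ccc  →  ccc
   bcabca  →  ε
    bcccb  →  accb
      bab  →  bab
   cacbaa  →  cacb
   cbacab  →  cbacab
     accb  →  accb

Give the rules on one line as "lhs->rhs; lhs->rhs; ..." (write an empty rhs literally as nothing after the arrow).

  | acbcba => acaba
  | aaacba => acba
  | ccc
  | bcabca => aabca => bca => aa => ε

aa->; bc->a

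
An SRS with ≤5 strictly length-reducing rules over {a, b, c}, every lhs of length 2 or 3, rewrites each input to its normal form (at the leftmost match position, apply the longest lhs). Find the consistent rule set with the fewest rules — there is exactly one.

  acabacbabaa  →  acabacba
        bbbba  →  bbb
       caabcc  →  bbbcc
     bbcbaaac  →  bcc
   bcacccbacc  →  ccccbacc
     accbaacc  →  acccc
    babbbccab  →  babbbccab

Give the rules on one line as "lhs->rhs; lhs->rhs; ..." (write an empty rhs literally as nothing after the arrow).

baa->; bba->b; bca->c; caa->bb

  | acabacbabaa => acabacba
  | bbbba => bbb
  | caabcc => bbbcc
  | bbcbaaac => bbcac => bcc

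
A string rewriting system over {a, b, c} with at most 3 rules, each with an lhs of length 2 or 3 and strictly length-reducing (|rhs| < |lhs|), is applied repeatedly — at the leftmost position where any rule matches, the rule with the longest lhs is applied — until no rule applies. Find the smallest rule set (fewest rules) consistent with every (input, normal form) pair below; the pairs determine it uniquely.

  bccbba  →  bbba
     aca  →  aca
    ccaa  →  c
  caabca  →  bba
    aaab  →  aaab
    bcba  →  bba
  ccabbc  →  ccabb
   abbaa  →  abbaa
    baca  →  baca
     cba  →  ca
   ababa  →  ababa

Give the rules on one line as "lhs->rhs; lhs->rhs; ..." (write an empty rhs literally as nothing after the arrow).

  | bccbba => bcbba => bbba
  | aca
  | ccaa => cb => c
  | caabca => bbca => bba

bc->b; caa->b; cb->c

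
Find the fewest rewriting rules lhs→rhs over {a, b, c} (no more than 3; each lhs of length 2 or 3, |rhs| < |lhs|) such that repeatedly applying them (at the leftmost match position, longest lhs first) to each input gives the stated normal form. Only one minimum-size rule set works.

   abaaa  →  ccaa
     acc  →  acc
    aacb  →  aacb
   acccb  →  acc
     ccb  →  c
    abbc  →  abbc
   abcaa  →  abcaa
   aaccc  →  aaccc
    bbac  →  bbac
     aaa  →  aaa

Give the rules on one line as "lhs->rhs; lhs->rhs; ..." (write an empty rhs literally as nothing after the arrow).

aba->cc; ccb->c

  | abaaa => ccaa
  | acc
  | aacb
  | acccb => acc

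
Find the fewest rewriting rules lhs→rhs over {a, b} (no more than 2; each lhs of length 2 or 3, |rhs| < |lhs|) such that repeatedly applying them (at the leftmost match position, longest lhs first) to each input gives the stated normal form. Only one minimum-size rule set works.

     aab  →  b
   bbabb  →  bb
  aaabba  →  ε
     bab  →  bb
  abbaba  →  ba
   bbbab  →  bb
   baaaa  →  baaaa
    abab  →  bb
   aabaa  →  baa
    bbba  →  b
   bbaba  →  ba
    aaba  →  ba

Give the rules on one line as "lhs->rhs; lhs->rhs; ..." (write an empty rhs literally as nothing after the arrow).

ab->b; bba->

  | aab => ab => b
  | bbabb => bb
  | aaabba => aabba => abba => bba => ε
  | bab => bb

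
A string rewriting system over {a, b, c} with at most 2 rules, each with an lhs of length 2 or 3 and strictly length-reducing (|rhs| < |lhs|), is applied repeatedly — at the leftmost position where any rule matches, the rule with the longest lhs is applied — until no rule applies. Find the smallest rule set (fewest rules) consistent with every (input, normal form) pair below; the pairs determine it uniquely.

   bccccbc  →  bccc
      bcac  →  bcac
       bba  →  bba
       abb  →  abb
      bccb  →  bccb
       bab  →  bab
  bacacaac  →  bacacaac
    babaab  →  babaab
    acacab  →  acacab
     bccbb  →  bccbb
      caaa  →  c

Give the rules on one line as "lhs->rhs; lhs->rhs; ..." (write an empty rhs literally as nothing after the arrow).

aaa->; cbc->

  | bccccbc => bccc
  | bcac
  | bba
  | abb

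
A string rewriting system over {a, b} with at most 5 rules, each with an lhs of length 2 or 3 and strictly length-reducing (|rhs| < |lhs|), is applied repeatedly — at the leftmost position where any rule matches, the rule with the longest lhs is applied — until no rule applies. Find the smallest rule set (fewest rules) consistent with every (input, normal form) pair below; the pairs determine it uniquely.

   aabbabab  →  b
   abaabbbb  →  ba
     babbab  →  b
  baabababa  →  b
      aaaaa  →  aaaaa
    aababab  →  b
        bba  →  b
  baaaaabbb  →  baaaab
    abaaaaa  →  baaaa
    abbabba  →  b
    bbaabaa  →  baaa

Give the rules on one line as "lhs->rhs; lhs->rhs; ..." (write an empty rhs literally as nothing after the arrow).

  | aabbabab => aabbbab => aabaab => abab => bb => b
  | abaabbbb => babbbb => babab => bbb => ba
  | babbab => babbb => baba => bb => b
  | baabababa => babbaba => babbba => babaa => bba => bb => b

aba->b; bb->b; bba->bb; bbb->ba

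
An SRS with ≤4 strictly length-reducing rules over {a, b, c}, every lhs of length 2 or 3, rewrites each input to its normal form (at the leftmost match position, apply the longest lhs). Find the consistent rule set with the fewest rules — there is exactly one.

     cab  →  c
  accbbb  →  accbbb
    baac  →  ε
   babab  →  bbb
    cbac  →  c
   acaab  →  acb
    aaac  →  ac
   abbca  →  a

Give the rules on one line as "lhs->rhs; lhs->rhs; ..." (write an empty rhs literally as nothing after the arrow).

  | cab => c
  | accbbb
  | baac => bac => bc => ε
  | babab => bbab => bbb

aa->; ab->; ba->b; bc->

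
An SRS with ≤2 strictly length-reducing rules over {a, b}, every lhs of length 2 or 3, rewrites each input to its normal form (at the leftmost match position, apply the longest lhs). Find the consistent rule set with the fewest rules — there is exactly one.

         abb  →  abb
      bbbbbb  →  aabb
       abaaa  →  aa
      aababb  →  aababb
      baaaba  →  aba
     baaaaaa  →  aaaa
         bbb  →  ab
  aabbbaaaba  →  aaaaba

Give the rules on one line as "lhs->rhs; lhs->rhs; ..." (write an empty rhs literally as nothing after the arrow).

  | abb
  | bbbbbb => abbbb => aabb
  | abaaa => aa
  | aababb

baa->; bbb->ab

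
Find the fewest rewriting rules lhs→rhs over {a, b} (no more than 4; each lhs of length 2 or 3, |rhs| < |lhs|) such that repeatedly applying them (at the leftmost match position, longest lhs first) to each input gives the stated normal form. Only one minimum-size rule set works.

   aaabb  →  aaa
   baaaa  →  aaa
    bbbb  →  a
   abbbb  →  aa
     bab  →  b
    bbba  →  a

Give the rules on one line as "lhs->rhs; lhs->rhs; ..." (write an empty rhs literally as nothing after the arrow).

  | aaabb => aaa
  | baaaa => aaa
  | bbbb => abb => a
  | abbbb => aabb => aa

ba->; bb->; bbb->ab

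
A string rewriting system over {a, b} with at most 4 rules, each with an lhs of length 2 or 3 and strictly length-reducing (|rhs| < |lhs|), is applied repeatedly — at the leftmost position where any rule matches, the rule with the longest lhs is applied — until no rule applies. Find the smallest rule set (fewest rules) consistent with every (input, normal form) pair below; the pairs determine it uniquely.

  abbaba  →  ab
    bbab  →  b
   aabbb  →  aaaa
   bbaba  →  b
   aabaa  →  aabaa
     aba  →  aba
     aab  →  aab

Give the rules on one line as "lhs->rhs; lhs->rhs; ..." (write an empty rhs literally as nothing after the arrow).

bb->b; bba->b; bbb->aa

  | abbaba => abba => ab
  | bbab => bb => b
  | aabbb => aaaa
  | bbaba => bba => b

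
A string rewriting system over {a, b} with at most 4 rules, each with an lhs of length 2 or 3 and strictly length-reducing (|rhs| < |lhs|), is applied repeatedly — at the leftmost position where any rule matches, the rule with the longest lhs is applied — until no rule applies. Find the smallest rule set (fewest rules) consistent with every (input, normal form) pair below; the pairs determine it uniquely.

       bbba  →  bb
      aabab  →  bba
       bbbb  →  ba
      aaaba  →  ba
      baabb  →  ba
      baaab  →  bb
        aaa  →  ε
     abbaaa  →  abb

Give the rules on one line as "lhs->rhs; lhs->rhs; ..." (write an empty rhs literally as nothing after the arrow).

  | bbba => baa => bb
  | aabab => bbab => bba
  | bbbb => bab => ba
  | aaaba => ba

aa->b; aaa->; bab->ba; bbb->ba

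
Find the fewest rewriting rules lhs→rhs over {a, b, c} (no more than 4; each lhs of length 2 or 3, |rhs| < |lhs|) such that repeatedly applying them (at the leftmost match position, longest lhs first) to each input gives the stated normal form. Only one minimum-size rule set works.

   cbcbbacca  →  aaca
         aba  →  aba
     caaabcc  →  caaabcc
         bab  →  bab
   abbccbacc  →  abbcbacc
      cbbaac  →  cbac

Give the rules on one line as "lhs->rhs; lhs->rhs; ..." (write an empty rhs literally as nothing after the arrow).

  | cbcbbacca => abbacca => acbcca => aaca
  | aba
  | caaabcc
  | bab

bba->cb; cbc->a; ccb->cb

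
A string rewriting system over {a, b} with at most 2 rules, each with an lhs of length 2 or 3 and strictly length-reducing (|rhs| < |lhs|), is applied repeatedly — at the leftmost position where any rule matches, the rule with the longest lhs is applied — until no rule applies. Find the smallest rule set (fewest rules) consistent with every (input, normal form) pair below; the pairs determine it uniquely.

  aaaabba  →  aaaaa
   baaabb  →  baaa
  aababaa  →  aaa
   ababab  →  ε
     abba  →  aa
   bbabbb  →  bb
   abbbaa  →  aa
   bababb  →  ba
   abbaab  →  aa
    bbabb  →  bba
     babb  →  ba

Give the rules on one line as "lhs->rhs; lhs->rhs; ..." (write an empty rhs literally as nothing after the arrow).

ab->; abb->a

  | aaaabba => aaaaa
  | baaabb => baaa
  | aababaa => aabaa => aaa
  | ababab => abab => ab => ε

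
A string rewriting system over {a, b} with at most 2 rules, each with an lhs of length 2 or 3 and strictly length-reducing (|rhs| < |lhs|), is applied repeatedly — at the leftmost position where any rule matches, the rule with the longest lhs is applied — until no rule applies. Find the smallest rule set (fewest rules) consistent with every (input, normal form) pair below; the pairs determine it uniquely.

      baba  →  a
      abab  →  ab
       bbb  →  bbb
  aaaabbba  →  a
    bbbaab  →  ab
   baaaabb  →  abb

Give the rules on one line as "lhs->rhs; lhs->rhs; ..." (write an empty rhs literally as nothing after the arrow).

  | baba => aba => aa => a
  | abab => aab => ab
  | bbb
  | aaaabbba => aaabbba => aabbba => abbba => abba => aba => aa => a

aa->a; ba->a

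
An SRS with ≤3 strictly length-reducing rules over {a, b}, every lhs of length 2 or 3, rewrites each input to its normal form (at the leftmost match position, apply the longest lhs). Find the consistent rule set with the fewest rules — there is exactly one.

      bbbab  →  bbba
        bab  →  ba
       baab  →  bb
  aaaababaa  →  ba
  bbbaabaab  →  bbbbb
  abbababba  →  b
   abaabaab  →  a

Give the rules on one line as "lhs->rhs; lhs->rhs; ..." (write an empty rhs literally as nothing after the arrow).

aa->; ab->a

  | bbbab => bbba
  | bab => ba
  | baab => bb
  | aaaababaa => aababaa => babaa => baaa => ba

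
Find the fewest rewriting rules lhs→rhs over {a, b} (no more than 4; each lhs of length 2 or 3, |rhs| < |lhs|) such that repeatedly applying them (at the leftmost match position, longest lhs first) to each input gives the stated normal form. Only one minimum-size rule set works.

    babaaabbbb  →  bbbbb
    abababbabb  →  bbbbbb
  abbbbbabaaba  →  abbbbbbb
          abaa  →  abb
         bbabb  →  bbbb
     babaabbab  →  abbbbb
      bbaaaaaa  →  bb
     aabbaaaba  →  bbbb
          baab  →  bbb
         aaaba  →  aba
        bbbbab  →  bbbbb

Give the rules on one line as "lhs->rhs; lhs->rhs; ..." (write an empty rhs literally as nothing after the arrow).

  | babaaabbbb => abaaabbbb => ababbbb => aabbbb => bbbbb
  | abababbabb => aababbabb => bbabbabb => bbbbabb => bbbbbb
  | abbbbbabaaba => abbbbbbaaba => abbbbbbaba => abbbbbbba => abbbbbbb
  | abaa => abb

aa->b; aaa->a; bab->ab; bba->bb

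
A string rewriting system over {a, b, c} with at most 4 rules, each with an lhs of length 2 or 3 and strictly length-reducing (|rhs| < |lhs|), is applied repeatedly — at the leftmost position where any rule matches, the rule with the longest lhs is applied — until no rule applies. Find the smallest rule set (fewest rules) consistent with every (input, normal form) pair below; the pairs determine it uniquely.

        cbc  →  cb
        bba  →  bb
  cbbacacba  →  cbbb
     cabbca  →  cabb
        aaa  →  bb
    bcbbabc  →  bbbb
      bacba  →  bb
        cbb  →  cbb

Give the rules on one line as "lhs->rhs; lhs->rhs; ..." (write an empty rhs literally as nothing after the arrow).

  | cbc => cb
  | bba => bb
  | cbbacacba => cbbcacba => cbbacba => cbbcba => cbbba => cbbb
  | cabbca => cabba => cabb

aaa->bb; ba->b; bc->b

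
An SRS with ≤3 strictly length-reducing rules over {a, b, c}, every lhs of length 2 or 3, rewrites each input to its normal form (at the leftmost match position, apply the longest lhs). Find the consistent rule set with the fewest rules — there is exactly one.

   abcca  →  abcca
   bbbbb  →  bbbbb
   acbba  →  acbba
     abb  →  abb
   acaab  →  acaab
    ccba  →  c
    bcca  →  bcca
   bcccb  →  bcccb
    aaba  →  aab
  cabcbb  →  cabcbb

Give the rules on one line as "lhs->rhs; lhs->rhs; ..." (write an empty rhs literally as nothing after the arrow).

aba->ab; cba->

  | abcca
  | bbbbb
  | acbba
  | abb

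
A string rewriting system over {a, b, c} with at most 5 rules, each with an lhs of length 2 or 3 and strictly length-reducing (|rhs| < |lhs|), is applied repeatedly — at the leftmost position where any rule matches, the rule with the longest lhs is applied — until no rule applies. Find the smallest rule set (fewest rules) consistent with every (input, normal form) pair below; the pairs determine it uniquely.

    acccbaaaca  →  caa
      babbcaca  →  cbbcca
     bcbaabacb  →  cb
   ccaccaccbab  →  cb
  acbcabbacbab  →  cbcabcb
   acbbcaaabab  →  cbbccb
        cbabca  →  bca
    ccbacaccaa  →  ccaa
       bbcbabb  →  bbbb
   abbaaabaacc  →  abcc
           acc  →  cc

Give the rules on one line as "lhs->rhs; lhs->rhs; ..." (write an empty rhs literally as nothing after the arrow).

ac->c; ba->c; cba->; ccc->ca

  | acccbaaaca => cccbaaaca => cabaaaca => cacaaca => ccaaca => ccaca => ccca => caa
  | babbcaca => cbbcaca => cbbcca
  | bcbaabacb => babacb => cbacb => cb
  | ccaccaccbab => ccccaccbab => cacaccbab => ccaccbab => ccccbab => cacbab => ccbab => cb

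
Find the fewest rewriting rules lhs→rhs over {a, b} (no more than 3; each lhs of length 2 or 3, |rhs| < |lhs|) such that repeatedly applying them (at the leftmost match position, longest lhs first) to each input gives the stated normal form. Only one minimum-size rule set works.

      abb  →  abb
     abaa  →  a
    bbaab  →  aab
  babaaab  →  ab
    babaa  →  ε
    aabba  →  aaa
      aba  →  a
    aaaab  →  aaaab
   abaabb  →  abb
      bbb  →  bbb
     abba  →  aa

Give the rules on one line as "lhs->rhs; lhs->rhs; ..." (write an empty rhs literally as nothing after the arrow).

ba->; baa->; bba->a

  | abb
  | abaa => a
  | bbaab => aab
  | babaaab => baaab => ab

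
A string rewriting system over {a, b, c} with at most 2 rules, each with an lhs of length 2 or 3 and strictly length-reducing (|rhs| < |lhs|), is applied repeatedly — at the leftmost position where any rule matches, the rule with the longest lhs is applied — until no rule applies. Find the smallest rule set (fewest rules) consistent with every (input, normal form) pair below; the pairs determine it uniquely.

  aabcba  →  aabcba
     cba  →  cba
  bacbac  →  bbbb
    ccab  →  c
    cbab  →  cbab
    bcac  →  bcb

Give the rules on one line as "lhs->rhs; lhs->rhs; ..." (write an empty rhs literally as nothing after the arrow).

  | aabcba
  | cba
  | bacbac => bbbac => bbbb
  | ccab => c

ac->b; cab->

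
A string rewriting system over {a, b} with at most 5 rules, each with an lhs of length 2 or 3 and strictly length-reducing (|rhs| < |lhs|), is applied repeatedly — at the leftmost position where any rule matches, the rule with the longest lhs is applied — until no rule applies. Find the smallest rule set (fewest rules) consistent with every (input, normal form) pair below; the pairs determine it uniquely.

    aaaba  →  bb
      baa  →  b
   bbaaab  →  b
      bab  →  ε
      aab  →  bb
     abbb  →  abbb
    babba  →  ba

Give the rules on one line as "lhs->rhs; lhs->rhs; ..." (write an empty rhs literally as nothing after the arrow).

aa->; aab->bb; aba->bb; bab->

  | aaaba => aba => bb
  | baa => b
  | bbaaab => bbab => b
  | bab => ε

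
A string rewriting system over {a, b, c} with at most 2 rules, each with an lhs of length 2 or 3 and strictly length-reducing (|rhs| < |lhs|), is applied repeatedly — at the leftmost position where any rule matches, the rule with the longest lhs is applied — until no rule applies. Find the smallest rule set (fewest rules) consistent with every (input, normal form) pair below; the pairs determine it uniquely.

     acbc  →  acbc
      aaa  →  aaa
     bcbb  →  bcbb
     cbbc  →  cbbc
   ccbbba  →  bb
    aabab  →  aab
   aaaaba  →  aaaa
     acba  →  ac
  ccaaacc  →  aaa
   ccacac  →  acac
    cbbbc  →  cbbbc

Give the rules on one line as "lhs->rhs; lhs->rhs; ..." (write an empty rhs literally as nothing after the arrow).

ba->; cc->

  | acbc
  | aaa
  | bcbb
  | cbbc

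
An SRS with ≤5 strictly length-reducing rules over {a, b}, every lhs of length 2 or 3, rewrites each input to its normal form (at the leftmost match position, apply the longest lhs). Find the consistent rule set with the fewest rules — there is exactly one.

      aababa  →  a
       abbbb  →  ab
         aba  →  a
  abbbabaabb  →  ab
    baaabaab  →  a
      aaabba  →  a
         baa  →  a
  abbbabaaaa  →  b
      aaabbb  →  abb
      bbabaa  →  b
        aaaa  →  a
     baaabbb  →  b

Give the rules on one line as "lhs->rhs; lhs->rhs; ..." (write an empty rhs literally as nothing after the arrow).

  | aababa => bbaba => baa => a
  | abbbb => ab
  | aba => a
  | abbbabaabb => aabaabb => bbaabb => babb => ab

aa->b; ba->; bab->a; bbb->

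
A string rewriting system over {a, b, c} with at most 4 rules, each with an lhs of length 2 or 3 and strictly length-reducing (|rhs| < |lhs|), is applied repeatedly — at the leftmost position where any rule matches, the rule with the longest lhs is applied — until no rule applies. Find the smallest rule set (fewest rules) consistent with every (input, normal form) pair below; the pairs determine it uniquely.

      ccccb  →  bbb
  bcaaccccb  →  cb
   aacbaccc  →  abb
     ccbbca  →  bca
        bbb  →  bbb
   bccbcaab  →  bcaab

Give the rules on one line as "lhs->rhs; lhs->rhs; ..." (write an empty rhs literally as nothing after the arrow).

  | ccccb => bccb => bbb
  | bcaaccccb => bcacccb => bcccb => bbcb => cb
  | aacbaccc => abaccc => abcc => abb
  | ccbbca => bbbca => bca

ac->; bbc->c; cc->b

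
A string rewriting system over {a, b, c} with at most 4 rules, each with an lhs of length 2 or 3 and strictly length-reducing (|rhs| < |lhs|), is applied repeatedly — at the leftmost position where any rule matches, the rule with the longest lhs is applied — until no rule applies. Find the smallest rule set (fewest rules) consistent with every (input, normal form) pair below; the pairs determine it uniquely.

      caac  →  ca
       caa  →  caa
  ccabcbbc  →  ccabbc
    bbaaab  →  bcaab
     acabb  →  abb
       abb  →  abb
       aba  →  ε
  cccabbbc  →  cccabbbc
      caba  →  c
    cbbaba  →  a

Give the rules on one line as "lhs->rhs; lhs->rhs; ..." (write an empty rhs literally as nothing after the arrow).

ac->; ba->c; cb->

  | caac => ca
  | caa
  | ccabcbbc => ccabbc
  | bbaaab => bcaab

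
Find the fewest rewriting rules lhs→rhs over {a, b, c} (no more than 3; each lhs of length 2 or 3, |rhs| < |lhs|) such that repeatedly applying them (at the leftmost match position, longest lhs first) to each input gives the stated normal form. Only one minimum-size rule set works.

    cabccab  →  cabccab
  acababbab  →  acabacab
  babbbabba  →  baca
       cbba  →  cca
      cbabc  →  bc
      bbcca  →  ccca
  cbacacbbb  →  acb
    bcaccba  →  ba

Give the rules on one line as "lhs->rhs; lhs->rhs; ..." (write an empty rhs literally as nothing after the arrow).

  | cabccab
  | acababbab => acabacab
  | babbbabba => bacbabba => babba => baca
  | cbba => cca

bb->c; cac->a; cba->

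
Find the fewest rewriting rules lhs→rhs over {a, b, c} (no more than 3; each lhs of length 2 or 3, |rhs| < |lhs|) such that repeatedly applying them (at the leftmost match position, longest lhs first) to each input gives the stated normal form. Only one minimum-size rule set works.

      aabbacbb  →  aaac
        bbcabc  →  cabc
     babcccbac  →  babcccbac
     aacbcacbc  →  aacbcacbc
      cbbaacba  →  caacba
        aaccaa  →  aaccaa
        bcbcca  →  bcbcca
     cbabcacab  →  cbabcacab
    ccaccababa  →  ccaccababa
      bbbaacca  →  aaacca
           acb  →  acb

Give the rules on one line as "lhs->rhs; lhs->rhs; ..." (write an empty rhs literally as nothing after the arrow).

bb->; bbb->a

  | aabbacbb => aaacbb => aaac
  | bbcabc => cabc
  | babcccbac
  | aacbcacbc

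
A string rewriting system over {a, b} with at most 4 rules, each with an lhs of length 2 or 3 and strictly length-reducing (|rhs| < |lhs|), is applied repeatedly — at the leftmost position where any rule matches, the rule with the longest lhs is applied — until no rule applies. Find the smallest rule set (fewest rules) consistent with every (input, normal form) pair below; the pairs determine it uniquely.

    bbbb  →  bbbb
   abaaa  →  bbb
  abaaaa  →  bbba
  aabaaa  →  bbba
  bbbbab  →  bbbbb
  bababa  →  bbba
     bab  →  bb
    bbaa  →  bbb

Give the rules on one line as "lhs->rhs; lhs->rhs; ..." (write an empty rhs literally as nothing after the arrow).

  | bbbb
  | abaaa => bbaa => bbb
  | abaaaa => bbaaa => bbba
  | aabaaa => bbaaa => bbba

aa->b; aba->bb; bab->bb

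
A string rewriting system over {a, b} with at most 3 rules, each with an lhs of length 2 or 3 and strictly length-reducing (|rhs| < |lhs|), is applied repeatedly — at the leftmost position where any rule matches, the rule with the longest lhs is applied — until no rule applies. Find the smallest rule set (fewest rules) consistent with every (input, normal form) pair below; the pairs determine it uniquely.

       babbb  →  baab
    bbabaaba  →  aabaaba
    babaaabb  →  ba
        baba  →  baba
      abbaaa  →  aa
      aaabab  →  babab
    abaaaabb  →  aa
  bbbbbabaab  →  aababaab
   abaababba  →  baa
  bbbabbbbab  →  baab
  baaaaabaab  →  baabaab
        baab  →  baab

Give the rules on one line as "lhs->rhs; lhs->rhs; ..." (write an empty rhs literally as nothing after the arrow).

aaa->ba; bb->a

  | babbb => baab
  | bbabaaba => aabaaba
  | babaaabb => babbabb => baaabb => bbabb => aabb => aaa => ba
  | baba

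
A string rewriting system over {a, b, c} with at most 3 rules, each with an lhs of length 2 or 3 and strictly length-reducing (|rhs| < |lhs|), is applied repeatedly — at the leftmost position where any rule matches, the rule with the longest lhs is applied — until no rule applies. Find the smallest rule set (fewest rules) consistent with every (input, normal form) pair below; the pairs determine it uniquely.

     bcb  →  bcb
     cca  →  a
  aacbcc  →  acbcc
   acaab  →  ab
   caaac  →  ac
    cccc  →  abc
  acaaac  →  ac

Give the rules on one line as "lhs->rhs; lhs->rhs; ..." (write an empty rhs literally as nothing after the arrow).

  | bcb
  | cca => ca => a
  | aacbcc => acbcc
  | acaab => aaab => aab => ab

aa->a; ca->a; ccc->ab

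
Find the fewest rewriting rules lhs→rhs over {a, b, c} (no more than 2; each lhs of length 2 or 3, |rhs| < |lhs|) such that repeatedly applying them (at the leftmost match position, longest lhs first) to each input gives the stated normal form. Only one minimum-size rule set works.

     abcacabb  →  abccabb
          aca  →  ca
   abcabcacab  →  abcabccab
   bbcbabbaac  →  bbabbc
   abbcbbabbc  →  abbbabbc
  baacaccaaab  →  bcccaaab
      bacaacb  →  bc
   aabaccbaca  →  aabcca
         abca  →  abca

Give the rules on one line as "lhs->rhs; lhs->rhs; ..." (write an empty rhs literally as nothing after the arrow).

  | abcacabb => abccabb
  | aca => ca
  | abcabcacab => abcabccab
  | bbcbabbaac => bbabbaac => bbabbac => bbabbc

ac->c; cb->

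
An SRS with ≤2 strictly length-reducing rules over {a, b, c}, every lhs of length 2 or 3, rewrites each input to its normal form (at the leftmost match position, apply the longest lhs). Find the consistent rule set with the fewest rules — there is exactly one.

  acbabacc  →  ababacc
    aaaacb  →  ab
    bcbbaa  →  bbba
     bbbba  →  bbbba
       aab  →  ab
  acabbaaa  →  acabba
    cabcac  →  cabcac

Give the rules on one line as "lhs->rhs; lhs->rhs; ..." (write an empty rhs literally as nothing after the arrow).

  | acbabacc => ababacc
  | aaaacb => aaacb => aacb => acb => ab
  | bcbbaa => bbbaa => bbba
  | bbbba

aa->a; cb->b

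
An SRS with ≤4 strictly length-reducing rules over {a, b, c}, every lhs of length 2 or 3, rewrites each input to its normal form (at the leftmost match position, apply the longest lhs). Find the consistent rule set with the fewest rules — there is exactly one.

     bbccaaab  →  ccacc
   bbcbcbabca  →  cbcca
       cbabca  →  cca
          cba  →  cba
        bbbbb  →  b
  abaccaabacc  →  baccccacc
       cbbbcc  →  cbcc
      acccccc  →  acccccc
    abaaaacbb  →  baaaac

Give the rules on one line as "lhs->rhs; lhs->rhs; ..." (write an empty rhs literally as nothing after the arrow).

aab->cc; ab->b; bb->

  | bbccaaab => ccaaab => ccacc
  | bbcbcbabca => cbcbabca => cbcbbca => cbcca
  | cbabca => cbbca => cca
  | cba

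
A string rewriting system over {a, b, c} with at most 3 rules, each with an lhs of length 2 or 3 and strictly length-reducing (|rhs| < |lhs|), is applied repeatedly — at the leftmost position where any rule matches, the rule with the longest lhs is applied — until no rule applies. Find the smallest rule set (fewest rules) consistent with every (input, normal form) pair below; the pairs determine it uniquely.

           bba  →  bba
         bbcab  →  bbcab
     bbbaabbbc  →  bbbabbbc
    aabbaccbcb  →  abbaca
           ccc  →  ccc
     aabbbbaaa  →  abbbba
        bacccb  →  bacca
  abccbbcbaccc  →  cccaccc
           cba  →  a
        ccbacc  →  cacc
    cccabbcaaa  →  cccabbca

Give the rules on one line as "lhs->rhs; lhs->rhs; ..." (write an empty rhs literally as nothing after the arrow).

aa->a; abc->cc; cb->a

  | bba
  | bbcab
  | bbbaabbbc => bbbabbbc
  | aabbaccbcb => abbaccbcb => abbacacb => abbacaa => abbaca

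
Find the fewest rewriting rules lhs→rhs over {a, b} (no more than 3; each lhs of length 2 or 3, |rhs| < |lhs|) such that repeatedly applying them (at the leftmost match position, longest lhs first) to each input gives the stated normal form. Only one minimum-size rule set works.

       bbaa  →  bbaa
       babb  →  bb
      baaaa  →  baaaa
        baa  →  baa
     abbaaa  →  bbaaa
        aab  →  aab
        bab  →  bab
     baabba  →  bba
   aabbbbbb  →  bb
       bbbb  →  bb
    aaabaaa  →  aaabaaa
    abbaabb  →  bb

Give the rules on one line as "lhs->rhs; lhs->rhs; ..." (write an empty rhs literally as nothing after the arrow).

  | bbaa
  | babb => bbb => bb
  | baaaa
  | baa

abb->bb; bbb->bb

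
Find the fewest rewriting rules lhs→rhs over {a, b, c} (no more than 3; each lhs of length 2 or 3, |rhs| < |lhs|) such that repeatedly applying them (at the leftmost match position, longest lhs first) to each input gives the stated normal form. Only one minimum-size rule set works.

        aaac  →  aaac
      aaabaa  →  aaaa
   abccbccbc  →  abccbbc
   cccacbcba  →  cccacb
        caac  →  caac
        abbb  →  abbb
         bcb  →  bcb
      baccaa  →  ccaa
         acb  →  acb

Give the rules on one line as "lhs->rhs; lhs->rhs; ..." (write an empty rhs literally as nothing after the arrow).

ba->; cbc->cb

  | aaac
  | aaabaa => aaaa
  | abccbccbc => abccbcbc => abccbbc
  | cccacbcba => cccacbba => cccacb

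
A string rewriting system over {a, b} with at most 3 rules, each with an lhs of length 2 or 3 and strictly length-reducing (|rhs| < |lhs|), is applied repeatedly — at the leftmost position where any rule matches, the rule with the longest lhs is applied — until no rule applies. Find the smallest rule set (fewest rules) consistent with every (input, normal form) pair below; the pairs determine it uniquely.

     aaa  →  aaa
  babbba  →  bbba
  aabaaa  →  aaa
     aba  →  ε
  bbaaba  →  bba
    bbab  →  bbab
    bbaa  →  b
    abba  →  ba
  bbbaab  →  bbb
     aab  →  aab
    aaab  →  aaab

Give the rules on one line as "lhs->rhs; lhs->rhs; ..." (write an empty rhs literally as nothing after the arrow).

aba->; abb->b; baa->

  | aaa
  | babbba => bbba
  | aabaaa => aaa
  | aba => ε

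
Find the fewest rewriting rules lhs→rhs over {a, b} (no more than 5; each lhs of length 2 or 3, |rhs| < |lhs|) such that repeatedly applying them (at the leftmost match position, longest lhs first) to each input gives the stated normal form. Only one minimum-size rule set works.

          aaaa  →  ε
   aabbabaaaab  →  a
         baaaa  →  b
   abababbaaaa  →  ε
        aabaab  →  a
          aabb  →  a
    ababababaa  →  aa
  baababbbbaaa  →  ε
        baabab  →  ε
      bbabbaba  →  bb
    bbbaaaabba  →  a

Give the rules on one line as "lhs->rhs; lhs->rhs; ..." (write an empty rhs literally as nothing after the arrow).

  | aaaa => ba => ε
  | aabbabaaaab => aabaaaab => aabaaab => aabaab => aabab => aabb => a
  | baaaa => aaa => b
  | abababbaaaa => abbabbaaaa => abbaaaa => aaaa => ba => ε

aaa->b; aba->ab; abb->; ba->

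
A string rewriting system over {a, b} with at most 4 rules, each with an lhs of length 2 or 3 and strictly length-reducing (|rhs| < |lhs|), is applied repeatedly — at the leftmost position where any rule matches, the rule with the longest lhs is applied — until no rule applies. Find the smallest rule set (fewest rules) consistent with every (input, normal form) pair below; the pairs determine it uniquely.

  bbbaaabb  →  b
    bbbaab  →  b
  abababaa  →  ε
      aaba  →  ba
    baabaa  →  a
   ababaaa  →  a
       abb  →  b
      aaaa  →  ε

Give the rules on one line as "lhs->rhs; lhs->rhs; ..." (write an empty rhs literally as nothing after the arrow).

  | bbbaaabb => abaaabb => aaabb => abb => b
  | bbbaab => abaab => aab => b
  | abababaa => ababaa => abaa => aa => ε
  | aaba => ba

aa->; ab->; bb->a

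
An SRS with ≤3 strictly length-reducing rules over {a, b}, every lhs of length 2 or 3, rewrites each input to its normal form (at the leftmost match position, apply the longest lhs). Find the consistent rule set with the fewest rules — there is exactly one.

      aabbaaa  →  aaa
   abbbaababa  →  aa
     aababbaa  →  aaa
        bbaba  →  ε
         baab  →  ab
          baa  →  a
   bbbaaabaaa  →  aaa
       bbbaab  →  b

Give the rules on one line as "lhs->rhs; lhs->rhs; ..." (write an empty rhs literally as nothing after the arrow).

ba->; bab->

  | aabbaaa => aabaa => aaa
  | abbbaababa => abbababa => ababa => aa
  | aababbaa => aabaa => aaa
  | bbaba => ba => ε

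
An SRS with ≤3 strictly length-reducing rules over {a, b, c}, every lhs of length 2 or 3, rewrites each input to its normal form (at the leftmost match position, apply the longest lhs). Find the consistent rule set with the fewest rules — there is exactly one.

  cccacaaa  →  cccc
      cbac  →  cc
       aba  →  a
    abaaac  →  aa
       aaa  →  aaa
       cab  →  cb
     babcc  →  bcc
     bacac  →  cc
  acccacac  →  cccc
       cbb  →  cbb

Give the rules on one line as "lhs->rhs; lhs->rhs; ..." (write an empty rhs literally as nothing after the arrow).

ac->; ba->; ca->c

  | cccacaaa => ccccaaa => ccccaa => cccca => cccc
  | cbac => cc
  | aba => a
  | abaaac => aaac => aa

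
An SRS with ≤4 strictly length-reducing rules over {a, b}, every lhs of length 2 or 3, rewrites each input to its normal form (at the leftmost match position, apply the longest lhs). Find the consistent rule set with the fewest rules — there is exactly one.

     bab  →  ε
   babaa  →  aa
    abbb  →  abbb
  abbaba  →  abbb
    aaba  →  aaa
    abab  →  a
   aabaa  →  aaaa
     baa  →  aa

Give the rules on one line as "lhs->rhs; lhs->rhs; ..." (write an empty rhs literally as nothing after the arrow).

ba->a; bab->; bba->bb

  | bab => ε
  | babaa => aa
  | abbb
  | abbaba => abbba => abbb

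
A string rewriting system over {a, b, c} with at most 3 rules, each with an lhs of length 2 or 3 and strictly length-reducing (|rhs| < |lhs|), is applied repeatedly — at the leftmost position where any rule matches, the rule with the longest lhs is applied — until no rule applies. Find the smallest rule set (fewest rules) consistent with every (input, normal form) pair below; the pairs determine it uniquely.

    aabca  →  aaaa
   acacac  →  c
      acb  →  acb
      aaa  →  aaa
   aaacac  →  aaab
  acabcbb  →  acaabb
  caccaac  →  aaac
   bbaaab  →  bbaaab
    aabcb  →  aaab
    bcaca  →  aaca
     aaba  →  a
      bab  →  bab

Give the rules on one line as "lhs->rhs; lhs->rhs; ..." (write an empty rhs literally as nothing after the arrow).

aba->; bc->a; cac->b

  | aabca => aaaa
  | acacac => abac => c
  | acb
  | aaa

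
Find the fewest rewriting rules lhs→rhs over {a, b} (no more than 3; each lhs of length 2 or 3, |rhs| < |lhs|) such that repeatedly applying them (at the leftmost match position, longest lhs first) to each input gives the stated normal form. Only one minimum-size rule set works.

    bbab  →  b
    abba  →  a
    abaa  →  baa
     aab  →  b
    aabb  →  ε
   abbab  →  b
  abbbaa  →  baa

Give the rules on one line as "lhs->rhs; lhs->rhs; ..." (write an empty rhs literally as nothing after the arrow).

ab->b; bb->

  | bbab => ab => b
  | abba => bba => a
  | abaa => baa
  | aab => ab => b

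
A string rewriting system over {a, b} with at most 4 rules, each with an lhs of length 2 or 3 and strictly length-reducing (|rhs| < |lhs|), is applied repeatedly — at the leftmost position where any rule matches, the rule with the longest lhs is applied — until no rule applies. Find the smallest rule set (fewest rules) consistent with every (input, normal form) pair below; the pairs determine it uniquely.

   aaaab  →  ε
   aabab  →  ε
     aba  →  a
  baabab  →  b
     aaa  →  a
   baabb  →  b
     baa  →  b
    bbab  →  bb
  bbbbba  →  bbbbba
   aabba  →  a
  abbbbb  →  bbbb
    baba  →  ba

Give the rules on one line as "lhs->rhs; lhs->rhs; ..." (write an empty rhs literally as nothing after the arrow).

aa->; aab->aa; ab->

  | aaaab => aab => aa => ε
  | aabab => aaab => ab => ε
  | aba => a
  | baabab => baaab => bab => b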